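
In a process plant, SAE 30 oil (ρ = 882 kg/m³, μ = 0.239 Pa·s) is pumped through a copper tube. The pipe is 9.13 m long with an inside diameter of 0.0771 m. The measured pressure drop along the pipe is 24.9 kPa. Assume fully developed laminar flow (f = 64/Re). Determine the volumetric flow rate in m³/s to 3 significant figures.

Q ≈ 0.00990 m³/s

For laminar flow, f = 64/Re with Re = ρVD/μ, so Darcy-Weisbach reduces to ΔP = 32μLV/D². Solving for V: V = ΔP·D²/(32μL) = 2.49e+04·(0.0771)²/(32·0.239·9.13) = 2.12 m/s.
Check: Re = ρVD/μ = 882·2.12·0.0771/0.239 = 603.1 < 2300, so the laminar assumption holds.
Q = V·A = 2.12·(π/4·0.0771²) = 0.009897 m³/s = 0.00990 m³/s.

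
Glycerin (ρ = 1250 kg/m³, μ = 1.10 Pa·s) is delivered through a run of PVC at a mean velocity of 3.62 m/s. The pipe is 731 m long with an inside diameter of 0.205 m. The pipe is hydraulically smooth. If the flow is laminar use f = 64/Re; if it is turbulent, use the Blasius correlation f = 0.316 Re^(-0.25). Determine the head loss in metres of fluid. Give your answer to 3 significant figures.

h_f ≈ 181 m

Reynolds number Re = ρVD/μ = 1250 · 3.62 · 0.205 / 1.1 = 843.3.
Re < 2300 → laminar flow, so f = 64/Re = 64/843.3 = 0.07589 (the turbulent correlation is not needed).
Darcy-Weisbach: ΔP = f(L/D)(ρV²/2) = 0.07589·(731/0.205)·(1250·3.62²/2) = 0.07589·3566·8190 = 2.216e+06 Pa.
Head loss h_f = ΔP/(ρg) = 2.216e+06/(1250·9.81) = 181 m.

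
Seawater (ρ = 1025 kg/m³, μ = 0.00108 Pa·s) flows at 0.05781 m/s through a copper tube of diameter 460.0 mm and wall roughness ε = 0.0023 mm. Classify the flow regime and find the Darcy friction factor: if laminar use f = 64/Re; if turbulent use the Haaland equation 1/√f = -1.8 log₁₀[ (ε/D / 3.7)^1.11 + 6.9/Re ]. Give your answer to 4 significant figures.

Re = ρVD/μ = 1025·0.05781·0.46/0.00108 = 2.524e+04.
Re > 4000 → turbulent. ε/D = 2.3e-06/0.46 = 5e-06; Haaland: 1/√f = -1.8 log₁₀[3.06e-07 + 0.000273] = 6.413, so f = 0.02432.

f ≈ 0.02432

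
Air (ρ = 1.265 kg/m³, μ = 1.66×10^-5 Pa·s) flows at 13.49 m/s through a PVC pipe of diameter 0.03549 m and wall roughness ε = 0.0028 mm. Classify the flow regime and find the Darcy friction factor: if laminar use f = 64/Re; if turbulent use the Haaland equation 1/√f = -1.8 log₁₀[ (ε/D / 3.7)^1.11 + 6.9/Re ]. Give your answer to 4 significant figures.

Re = ρVD/μ = 1.265·13.49·0.03549/1.66e-05 = 3.648e+04.
Re > 4000 → turbulent. ε/D = 2.8e-06/0.03549 = 7.89e-05; Haaland: 1/√f = -1.8 log₁₀[6.53e-06 + 0.000189] = 6.675, so f = 0.02244.

f ≈ 0.02244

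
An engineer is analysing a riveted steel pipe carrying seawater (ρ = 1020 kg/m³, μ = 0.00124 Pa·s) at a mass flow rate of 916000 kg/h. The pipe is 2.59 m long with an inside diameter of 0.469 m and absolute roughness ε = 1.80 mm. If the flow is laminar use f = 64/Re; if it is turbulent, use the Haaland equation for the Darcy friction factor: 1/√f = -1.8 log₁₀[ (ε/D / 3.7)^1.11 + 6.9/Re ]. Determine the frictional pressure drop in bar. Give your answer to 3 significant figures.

ṁ = 916000 kg/h = 916000/3600 = 254.4 kg/s.
A = πD²/4 = π(0.469)²/4 = 0.1728 m²; mean velocity V = ṁ/(ρA) = 254.4/(1020 · 0.1728) = 1.444 m/s.
Reynolds number Re = ρVD/μ = 1020 · 1.444 · 0.469 / 0.00124 = 5.571e+05.
Re > 4000 → turbulent. Relative roughness ε/D = 0.0018/0.469 = 0.00384. Haaland: 1/√f = -1.8 log₁₀[(0.00384/3.7)^1.11 + 6.9/5.571e+05] = -1.8 log₁₀[0.000487 + 1.24e-05] = 5.943, so f = 0.02832.
Darcy-Weisbach: ΔP = f(L/D)(ρV²/2) = 0.02832·(2.59/0.469)·(1020·1.444²/2) = 0.02832·5.522·1063 = 166.3 Pa.
ΔP = 166.3 Pa = 0.00166 bar.

ΔP ≈ 0.00166 bar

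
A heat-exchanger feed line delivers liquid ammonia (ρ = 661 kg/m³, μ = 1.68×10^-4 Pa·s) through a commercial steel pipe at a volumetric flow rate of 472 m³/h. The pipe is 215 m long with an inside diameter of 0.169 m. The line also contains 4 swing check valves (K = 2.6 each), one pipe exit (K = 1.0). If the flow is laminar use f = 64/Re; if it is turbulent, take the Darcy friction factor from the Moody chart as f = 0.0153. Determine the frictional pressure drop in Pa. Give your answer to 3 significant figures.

Q = 472 m³/h = 472/3600 = 0.1311 m³/s.
Cross-sectional area A = πD²/4 = π(0.169)²/4 = 0.02243 m²; mean velocity V = Q/A = 0.1311/0.02243 = 5.845 m/s.
Reynolds number Re = ρVD/μ = 661 · 5.845 · 0.169 / 0.000168 = 3.886e+06.
Re > 4000 → turbulent; use the Moody-chart value f = 0.0153.
Total minor-loss coefficient ΣK = 4·2.6 + 1·1 = 11.4.
ΔP = [f·L/D + ΣK]·(ρV²/2) = [0.0153·215/0.169 + 11.4]·(661·5.845²/2) = [19.46 + 11.4]·1.129e+04 = 3.485e+05 Pa.

ΔP ≈ 348000 Pa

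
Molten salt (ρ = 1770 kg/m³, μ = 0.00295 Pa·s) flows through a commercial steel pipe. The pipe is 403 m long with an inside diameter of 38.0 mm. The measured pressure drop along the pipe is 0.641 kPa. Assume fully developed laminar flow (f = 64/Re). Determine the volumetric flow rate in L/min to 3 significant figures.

Q ≈ 1.66 L/min

For laminar flow, f = 64/Re with Re = ρVD/μ, so Darcy-Weisbach reduces to ΔP = 32μLV/D². Solving for V: V = ΔP·D²/(32μL) = 641·(0.038)²/(32·0.00295·403) = 0.02433 m/s.
Check: Re = ρVD/μ = 1770·0.02433·0.038/0.00295 = 554.7 < 2300, so the laminar assumption holds.
Q = V·A = 0.02433·(π/4·0.038²) = 2.759e-05 m³/s = 1.66 L/min.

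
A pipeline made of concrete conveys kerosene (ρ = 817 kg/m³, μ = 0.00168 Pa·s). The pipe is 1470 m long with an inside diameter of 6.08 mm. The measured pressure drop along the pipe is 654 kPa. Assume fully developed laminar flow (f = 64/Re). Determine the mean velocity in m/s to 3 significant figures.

V ≈ 0.306 m/s

For laminar flow, f = 64/Re with Re = ρVD/μ, so Darcy-Weisbach reduces to ΔP = 32μLV/D². Solving for V: V = ΔP·D²/(32μL) = 6.54e+05·(0.00608)²/(32·0.00168·1470) = 0.3059 m/s.
Check: Re = ρVD/μ = 817·0.3059·0.00608/0.00168 = 904.5 < 2300, so the laminar assumption holds.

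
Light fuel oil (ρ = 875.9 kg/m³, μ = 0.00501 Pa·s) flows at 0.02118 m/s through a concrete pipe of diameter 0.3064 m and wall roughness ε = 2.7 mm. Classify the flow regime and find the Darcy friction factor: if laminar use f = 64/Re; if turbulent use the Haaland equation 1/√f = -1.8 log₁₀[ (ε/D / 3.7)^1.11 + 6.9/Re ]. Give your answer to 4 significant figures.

Re = ρVD/μ = 875.9·0.02118·0.3064/0.00501 = 1135.
Re < 2300 → laminar, so f = 64/Re = 0.05641 (roughness is irrelevant in laminar flow).

f ≈ 0.05641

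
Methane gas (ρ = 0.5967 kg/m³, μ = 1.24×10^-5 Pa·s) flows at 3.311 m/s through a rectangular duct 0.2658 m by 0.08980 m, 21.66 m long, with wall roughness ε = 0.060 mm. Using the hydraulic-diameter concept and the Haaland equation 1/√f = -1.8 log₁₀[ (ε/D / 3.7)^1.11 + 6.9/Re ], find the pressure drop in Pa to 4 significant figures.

Hydraulic diameter D_h = 4A/P = 4·(0.2658·0.0898)/(2·(0.2658+0.0898)) = 0.09548/0.7112 = 0.1342 m.
Re = ρVD_h/μ = 0.5967·3.311·0.1342/1.24e-05 = 2.139e+04.
ε/D_h = 6e-05/0.1342 = 0.000447; Haaland gives 1/√f = -1.8 log₁₀[4.48e-05+0.000323] = 6.183, so f = 0.02616.
ΔP = f(L/D_h)(ρV²/2) = 0.02616·21.66/0.1342·3.271 = 13.8 Pa.

ΔP ≈ 13.80 Pa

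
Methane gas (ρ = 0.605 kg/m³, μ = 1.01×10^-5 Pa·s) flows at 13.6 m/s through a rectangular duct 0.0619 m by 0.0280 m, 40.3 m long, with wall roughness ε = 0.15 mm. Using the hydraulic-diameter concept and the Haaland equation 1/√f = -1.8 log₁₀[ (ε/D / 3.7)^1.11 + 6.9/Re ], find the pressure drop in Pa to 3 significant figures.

ΔP ≈ 1820 Pa

Hydraulic diameter D_h = 4A/P = 4·(0.0619·0.028)/(2·(0.0619+0.028)) = 0.006933/0.1798 = 0.03856 m.
Re = ρVD_h/μ = 0.605·13.6·0.03856/1.01e-05 = 3.141e+04.
ε/D_h = 0.00015/0.03856 = 0.00389; Haaland gives 1/√f = -1.8 log₁₀[0.000494+0.00022] = 5.663, so f = 0.03118.
ΔP = f(L/D_h)(ρV²/2) = 0.03118·40.3/0.03856·55.95 = 1823 Pa.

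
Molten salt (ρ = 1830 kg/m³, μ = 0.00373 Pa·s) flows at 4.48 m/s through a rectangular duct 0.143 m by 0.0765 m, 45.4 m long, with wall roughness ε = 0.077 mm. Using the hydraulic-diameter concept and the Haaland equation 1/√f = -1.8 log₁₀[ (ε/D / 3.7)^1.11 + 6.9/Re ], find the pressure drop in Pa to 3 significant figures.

Hydraulic diameter D_h = 4A/P = 4·(0.143·0.0765)/(2·(0.143+0.0765)) = 0.04376/0.439 = 0.09968 m.
Re = ρVD_h/μ = 1830·4.48·0.09968/0.00373 = 2.191e+05.
ε/D_h = 7.7e-05/0.09968 = 0.000772; Haaland gives 1/√f = -1.8 log₁₀[8.22e-05+3.15e-05] = 7.1, so f = 0.01984.
ΔP = f(L/D_h)(ρV²/2) = 0.01984·45.4/0.09968·1.836e+04 = 1.659e+05 Pa.

ΔP ≈ 166000 Pa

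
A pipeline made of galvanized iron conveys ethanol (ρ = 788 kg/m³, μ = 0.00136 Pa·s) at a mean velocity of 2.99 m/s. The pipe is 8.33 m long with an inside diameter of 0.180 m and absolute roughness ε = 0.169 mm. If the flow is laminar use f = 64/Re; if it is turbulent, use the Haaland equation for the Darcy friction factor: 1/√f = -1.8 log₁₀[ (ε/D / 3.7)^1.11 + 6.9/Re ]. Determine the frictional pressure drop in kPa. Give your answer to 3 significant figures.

ΔP ≈ 3.30 kPa

Reynolds number Re = ρVD/μ = 788 · 2.99 · 0.18 / 0.00136 = 3.118e+05.
Re > 4000 → turbulent. Relative roughness ε/D = 0.000169/0.18 = 0.000939. Haaland: 1/√f = -1.8 log₁₀[(0.000939/3.7)^1.11 + 6.9/3.118e+05] = -1.8 log₁₀[0.000102 + 2.21e-05] = 7.031, so f = 0.02023.
Darcy-Weisbach: ΔP = f(L/D)(ρV²/2) = 0.02023·(8.33/0.18)·(788·2.99²/2) = 0.02023·46.28·3522 = 3298 Pa.
ΔP = 3298 Pa = 3.30 kPa.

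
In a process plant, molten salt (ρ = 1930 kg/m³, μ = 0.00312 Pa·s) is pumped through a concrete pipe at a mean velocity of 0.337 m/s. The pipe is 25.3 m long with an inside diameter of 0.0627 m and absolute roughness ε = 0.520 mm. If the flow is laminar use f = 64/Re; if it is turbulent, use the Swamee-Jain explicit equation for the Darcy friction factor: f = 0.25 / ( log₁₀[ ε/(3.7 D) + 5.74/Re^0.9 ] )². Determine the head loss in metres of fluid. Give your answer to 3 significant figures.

h_f ≈ 0.0956 m

Reynolds number Re = ρVD/μ = 1930 · 0.337 · 0.0627 / 0.00312 = 1.307e+04.
Re > 4000 → turbulent. Relative roughness ε/D = 0.00052/0.0627 = 0.00829. Swamee-Jain: f = 0.25/(log₁₀[0.00829/3.7 + 5.74/1.307e+04^0.9])² = 0.25/(log₁₀[0.00224 + 0.00113])² = 0.25/(-2.472)² = 0.04092.
Darcy-Weisbach: ΔP = f(L/D)(ρV²/2) = 0.04092·(25.3/0.0627)·(1930·0.337²/2) = 0.04092·403.5·109.6 = 1809 Pa.
Head loss h_f = ΔP/(ρg) = 1809/(1930·9.81) = 0.0956 m.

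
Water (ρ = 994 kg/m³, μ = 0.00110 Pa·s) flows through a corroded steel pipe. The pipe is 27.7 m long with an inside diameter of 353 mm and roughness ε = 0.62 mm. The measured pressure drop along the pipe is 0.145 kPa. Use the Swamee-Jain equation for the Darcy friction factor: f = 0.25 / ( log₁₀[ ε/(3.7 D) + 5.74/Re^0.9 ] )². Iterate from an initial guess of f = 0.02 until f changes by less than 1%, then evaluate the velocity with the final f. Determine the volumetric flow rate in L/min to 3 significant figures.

Q ≈ 2300 L/min

Rearranging Darcy-Weisbach: V = √(2·ΔP·D/(f·L·ρ)). With ε/D = 0.00062/0.353 = 0.00176, iterate starting from f = 0.02:
  f = 0.02 → V = √(2·145·0.353/(0.02·27.7·994)) = 0.4312 m/s; Re = ρVD/μ = 1.375e+05; f → 0.0242
  f = 0.0242 → V = 0.3919 m/s; Re = 1.25e+05; f → 0.02433
Converged (Δf/f < 1%). With the final f = 0.02433: V = √(2·145·0.353/(0.02433·27.7·994)) = 0.3909 m/s.
Q = V·A = 0.3909·(π/4·0.353²) = 0.03826 m³/s = 2300 L/min.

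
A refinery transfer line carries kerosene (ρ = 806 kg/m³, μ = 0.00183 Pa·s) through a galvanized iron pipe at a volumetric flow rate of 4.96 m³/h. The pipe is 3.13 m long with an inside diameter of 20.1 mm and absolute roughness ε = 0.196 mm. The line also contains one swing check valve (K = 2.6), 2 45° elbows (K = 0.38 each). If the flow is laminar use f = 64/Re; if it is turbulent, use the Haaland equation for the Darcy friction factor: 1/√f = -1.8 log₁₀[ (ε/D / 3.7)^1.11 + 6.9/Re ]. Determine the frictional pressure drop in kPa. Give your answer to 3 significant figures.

ΔP ≈ 71.8 kPa

Q = 4.96 m³/h = 4.96/3600 = 0.001378 m³/s.
Cross-sectional area A = πD²/4 = π(0.0201)²/4 = 0.0003173 m²; mean velocity V = Q/A = 0.001378/0.0003173 = 4.342 m/s.
Reynolds number Re = ρVD/μ = 806 · 4.342 · 0.0201 / 0.00183 = 3.844e+04.
Re > 4000 → turbulent. Relative roughness ε/D = 0.000196/0.0201 = 0.00975. Haaland: 1/√f = -1.8 log₁₀[(0.00975/3.7)^1.11 + 6.9/3.844e+04] = -1.8 log₁₀[0.00137 + 0.00018] = 5.057, so f = 0.0391.
Total minor-loss coefficient ΣK = 1·2.6 + 2·0.38 = 3.36.
ΔP = [f·L/D + ΣK]·(ρV²/2) = [0.0391·3.13/0.0201 + 3.36]·(806·4.342²/2) = [6.089 + 3.36]·7598 = 7.18e+04 Pa.
ΔP = 7.18e+04 Pa = 71.8 kPa.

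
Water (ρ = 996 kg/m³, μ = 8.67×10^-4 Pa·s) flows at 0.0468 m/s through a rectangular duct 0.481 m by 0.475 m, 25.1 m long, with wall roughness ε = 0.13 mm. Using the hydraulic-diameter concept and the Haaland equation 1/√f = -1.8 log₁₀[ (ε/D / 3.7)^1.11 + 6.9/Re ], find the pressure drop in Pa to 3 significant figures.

Hydraulic diameter D_h = 4A/P = 4·(0.481·0.475)/(2·(0.481+0.475)) = 0.9139/1.912 = 0.478 m.
Re = ρVD_h/μ = 996·0.0468·0.478/0.000867 = 2.57e+04.
ε/D_h = 0.00013/0.478 = 0.000272; Haaland gives 1/√f = -1.8 log₁₀[2.58e-05+0.000269] = 6.356, so f = 0.02475.
ΔP = f(L/D_h)(ρV²/2) = 0.02475·25.1/0.478·1.091 = 1.418 Pa.

ΔP ≈ 1.42 Pa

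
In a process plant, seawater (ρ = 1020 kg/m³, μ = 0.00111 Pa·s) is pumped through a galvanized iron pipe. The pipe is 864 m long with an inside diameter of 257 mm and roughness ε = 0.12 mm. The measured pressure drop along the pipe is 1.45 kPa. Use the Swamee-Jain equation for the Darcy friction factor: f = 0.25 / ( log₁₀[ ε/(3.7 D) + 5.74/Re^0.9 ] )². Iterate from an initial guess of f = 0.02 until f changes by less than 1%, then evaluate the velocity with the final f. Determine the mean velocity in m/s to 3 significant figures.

Rearranging Darcy-Weisbach: V = √(2·ΔP·D/(f·L·ρ)). With ε/D = 0.00012/0.257 = 0.000467, iterate starting from f = 0.02:
  f = 0.02 → V = √(2·1450·0.257/(0.02·864·1020)) = 0.2056 m/s; Re = ρVD/μ = 4.856e+04; f → 0.02262
  f = 0.02262 → V = 0.1933 m/s; Re = 4.566e+04; f → 0.02287
  f = 0.02287 → V = 0.1923 m/s; Re = 4.542e+04; f → 0.02289
Converged (Δf/f < 1%). With the final f = 0.02289: V = √(2·1450·0.257/(0.02289·864·1020)) = 0.1922 m/s.

V ≈ 0.192 m/s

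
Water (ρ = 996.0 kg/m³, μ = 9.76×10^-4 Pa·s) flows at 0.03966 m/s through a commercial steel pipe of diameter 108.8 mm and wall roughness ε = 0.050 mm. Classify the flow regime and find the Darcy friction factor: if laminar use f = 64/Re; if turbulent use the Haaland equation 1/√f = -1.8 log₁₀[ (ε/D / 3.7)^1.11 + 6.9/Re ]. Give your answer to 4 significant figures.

f ≈ 0.03958

Re = ρVD/μ = 996·0.03966·0.1088/0.000976 = 4403.
Re > 4000 → turbulent. ε/D = 5e-05/0.1088 = 0.00046; Haaland: 1/√f = -1.8 log₁₀[4.62e-05 + 0.00157] = 5.026, so f = 0.03958.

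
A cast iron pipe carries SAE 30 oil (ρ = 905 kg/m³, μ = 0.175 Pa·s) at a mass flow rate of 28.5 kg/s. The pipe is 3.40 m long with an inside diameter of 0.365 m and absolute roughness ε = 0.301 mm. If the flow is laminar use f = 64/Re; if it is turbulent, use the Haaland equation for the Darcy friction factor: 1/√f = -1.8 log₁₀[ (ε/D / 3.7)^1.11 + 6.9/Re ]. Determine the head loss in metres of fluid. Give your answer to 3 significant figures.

A = πD²/4 = π(0.365)²/4 = 0.1046 m²; mean velocity V = ṁ/(ρA) = 28.5/(905 · 0.1046) = 0.301 m/s.
Reynolds number Re = ρVD/μ = 905 · 0.301 · 0.365 / 0.175 = 568.1.
Re < 2300 → laminar flow, so f = 64/Re = 64/568.1 = 0.1127 (the turbulent correlation is not needed).
Darcy-Weisbach: ΔP = f(L/D)(ρV²/2) = 0.1127·(3.4/0.365)·(905·0.301²/2) = 0.1127·9.315·40.99 = 43.01 Pa.
Head loss h_f = ΔP/(ρg) = 43.01/(905·9.81) = 0.00484 m.

h_f ≈ 0.00484 m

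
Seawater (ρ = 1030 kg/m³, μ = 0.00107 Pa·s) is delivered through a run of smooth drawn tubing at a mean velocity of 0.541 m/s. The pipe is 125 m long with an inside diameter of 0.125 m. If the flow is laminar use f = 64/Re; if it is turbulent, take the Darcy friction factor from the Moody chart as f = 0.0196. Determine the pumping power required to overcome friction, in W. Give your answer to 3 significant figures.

P ≈ 19.6 W

Reynolds number Re = ρVD/μ = 1030 · 0.541 · 0.125 / 0.00107 = 6.51e+04.
Re > 4000 → turbulent; use the Moody-chart value f = 0.0196.
Darcy-Weisbach: ΔP = f(L/D)(ρV²/2) = 0.0196·(125/0.125)·(1030·0.541²/2) = 0.0196·1000·150.7 = 2954 Pa.
Q = V·A = 0.541·0.01227 = 0.006639 m³/s.
Pumping power P = QΔP = 0.006639·2954 = 19.61 W = 19.6 W.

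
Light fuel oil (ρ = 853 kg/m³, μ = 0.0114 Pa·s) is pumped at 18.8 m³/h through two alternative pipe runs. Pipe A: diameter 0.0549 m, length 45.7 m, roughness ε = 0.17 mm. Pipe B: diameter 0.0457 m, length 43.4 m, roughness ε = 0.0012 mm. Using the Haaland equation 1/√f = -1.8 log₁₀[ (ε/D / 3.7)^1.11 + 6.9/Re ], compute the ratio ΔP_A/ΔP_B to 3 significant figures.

ΔP_A/ΔP_B ≈ 0.497

Pipe A: V = Q/A = 0.005222/0.002367 = 2.206 m/s; Re = 9062; ε/D = 0.0031; Haaland → f = 0.03568; ΔP_A = f(L/D)(ρV²/2) = 6.165e+04 Pa.
Pipe B: V = Q/A = 0.005222/0.00164 = 3.184 m/s; Re = 1.089e+04; ε/D = 2.63e-05; Haaland → f = 0.0302; ΔP_B = f(L/D)(ρV²/2) = 1.24e+05 Pa.
ΔP_A/ΔP_B = 6.165e+04/1.24e+05 = 0.497.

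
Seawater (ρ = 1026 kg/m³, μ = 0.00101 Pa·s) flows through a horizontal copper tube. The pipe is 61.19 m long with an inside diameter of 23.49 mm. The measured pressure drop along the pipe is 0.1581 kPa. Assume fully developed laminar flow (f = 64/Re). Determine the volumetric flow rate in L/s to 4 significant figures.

Q ≈ 0.01912 L/s

For laminar flow, f = 64/Re with Re = ρVD/μ, so Darcy-Weisbach reduces to ΔP = 32μLV/D². Solving for V: V = ΔP·D²/(32μL) = 158.1·(0.02349)²/(32·0.00101·61.19) = 0.04411 m/s.
Check: Re = ρVD/μ = 1026·0.04411·0.02349/0.00101 = 1053 < 2300, so the laminar assumption holds.
Q = V·A = 0.04411·(π/4·0.02349²) = 1.912e-05 m³/s = 0.01912 L/s.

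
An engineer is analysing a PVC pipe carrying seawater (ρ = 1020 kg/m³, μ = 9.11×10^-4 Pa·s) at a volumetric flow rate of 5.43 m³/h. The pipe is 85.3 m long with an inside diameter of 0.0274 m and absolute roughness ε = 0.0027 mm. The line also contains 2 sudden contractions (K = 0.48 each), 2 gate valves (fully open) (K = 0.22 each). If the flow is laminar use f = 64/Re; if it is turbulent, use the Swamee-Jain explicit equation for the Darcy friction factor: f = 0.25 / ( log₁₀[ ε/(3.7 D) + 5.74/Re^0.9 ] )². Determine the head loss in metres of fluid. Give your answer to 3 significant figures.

h_f ≈ 20.5 m

Q = 5.43 m³/h = 5.43/3600 = 0.001508 m³/s.
Cross-sectional area A = πD²/4 = π(0.0274)²/4 = 0.0005896 m²; mean velocity V = Q/A = 0.001508/0.0005896 = 2.558 m/s.
Reynolds number Re = ρVD/μ = 1020 · 2.558 · 0.0274 / 0.000911 = 7.848e+04.
Re > 4000 → turbulent. Relative roughness ε/D = 2.7e-06/0.0274 = 9.85e-05. Swamee-Jain: f = 0.25/(log₁₀[9.85e-05/3.7 + 5.74/7.848e+04^0.9])² = 0.25/(log₁₀[2.66e-05 + 0.000226])² = 0.25/(-3.598)² = 0.01931.
Total minor-loss coefficient ΣK = 2·0.48 + 2·0.22 = 1.4.
ΔP = [f·L/D + ΣK]·(ρV²/2) = [0.01931·85.3/0.0274 + 1.4]·(1020·2.558²/2) = [60.12 + 1.4]·3337 = 2.053e+05 Pa.
Head loss h_f = ΔP/(ρg) = 2.053e+05/(1020·9.81) = 20.5 m.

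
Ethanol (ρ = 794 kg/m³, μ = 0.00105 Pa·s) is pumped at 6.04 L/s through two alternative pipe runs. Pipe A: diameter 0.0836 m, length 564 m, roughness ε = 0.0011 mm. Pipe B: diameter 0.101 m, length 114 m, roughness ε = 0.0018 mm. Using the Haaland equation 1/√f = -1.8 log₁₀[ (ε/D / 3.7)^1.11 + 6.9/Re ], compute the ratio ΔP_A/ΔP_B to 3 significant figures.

ΔP_A/ΔP_B ≈ 12.2

Pipe A: V = Q/A = 0.00604/0.005489 = 1.1 m/s; Re = 6.956e+04; ε/D = 1.32e-05; Haaland → f = 0.01929; ΔP_A = f(L/D)(ρV²/2) = 6.257e+04 Pa.
Pipe B: V = Q/A = 0.00604/0.008012 = 0.7539 m/s; Re = 5.758e+04; ε/D = 1.78e-05; Haaland → f = 0.02012; ΔP_B = f(L/D)(ρV²/2) = 5123 Pa.
ΔP_A/ΔP_B = 6.257e+04/5123 = 12.2.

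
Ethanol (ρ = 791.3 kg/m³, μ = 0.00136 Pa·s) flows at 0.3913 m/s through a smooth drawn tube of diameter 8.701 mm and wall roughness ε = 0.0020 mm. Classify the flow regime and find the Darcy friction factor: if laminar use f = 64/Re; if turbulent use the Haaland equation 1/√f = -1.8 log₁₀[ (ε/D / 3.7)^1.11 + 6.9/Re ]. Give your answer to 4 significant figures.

f ≈ 0.03231

Re = ρVD/μ = 791.3·0.3913·0.008701/0.00136 = 1981.
Re < 2300 → laminar, so f = 64/Re = 0.03231 (roughness is irrelevant in laminar flow).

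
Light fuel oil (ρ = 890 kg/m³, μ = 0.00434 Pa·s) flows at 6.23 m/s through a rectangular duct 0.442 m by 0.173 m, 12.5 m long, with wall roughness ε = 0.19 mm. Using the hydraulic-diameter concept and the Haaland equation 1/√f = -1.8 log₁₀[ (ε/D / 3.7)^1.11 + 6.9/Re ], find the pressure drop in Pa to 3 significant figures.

ΔP ≈ 16900 Pa

Hydraulic diameter D_h = 4A/P = 4·(0.442·0.173)/(2·(0.442+0.173)) = 0.3059/1.23 = 0.2487 m.
Re = ρVD_h/μ = 890·6.23·0.2487/0.00434 = 3.177e+05.
ε/D_h = 0.00019/0.2487 = 0.000764; Haaland gives 1/√f = -1.8 log₁₀[8.12e-05+2.17e-05] = 7.177, so f = 0.01941.
ΔP = f(L/D_h)(ρV²/2) = 0.01941·12.5/0.2487·1.727e+04 = 1.685e+04 Pa.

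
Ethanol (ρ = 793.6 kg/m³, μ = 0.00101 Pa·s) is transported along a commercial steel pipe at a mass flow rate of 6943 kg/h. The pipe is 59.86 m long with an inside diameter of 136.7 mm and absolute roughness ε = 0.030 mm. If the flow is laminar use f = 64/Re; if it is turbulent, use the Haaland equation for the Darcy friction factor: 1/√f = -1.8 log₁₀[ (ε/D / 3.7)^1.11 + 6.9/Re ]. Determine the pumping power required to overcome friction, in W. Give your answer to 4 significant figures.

P ≈ 0.3111 W

ṁ = 6943 kg/h = 6943/3600 = 1.929 kg/s.
A = πD²/4 = π(0.1367)²/4 = 0.01468 m²; mean velocity V = ṁ/(ρA) = 1.929/(793.6 · 0.01468) = 0.1656 m/s.
Reynolds number Re = ρVD/μ = 793.6 · 0.1656 · 0.1367 / 0.00101 = 1.779e+04.
Re > 4000 → turbulent. Relative roughness ε/D = 3e-05/0.1367 = 0.000219. Haaland: 1/√f = -1.8 log₁₀[(0.000219/3.7)^1.11 + 6.9/1.779e+04] = -1.8 log₁₀[2.03e-05 + 0.000388] = 6.1, so f = 0.02687.
Darcy-Weisbach: ΔP = f(L/D)(ρV²/2) = 0.02687·(59.86/0.1367)·(793.6·0.1656²/2) = 0.02687·437.9·10.88 = 128 Pa.
Q = ṁ/ρ = 1.929/793.6 = 0.00243 m³/s.
Pumping power P = QΔP = 0.00243·128 = 0.31111 W = 0.3111 W.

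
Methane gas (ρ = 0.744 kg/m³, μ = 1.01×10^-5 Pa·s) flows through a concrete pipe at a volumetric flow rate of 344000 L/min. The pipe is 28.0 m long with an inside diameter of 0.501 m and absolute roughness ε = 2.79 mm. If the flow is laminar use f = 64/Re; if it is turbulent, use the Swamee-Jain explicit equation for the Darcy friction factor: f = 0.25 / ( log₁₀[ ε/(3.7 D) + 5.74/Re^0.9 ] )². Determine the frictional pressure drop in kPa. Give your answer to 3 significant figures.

ΔP ≈ 0.554 kPa

Q = 344000 L/min = 344000/60000 = 5.733 m³/s.
Cross-sectional area A = πD²/4 = π(0.501)²/4 = 0.1971 m²; mean velocity V = Q/A = 5.733/0.1971 = 29.08 m/s.
Reynolds number Re = ρVD/μ = 0.744 · 29.08 · 0.501 / 1.01e-05 = 1.073e+06.
Re > 4000 → turbulent. Relative roughness ε/D = 0.00279/0.501 = 0.00557. Swamee-Jain: f = 0.25/(log₁₀[0.00557/3.7 + 5.74/1.073e+06^0.9])² = 0.25/(log₁₀[0.00151 + 2.14e-05])² = 0.25/(-2.816)² = 0.03152.
Darcy-Weisbach: ΔP = f(L/D)(ρV²/2) = 0.03152·(28/0.501)·(0.744·29.08²/2) = 0.03152·55.89·314.6 = 554.3 Pa.
ΔP = 554.3 Pa = 0.554 kPa.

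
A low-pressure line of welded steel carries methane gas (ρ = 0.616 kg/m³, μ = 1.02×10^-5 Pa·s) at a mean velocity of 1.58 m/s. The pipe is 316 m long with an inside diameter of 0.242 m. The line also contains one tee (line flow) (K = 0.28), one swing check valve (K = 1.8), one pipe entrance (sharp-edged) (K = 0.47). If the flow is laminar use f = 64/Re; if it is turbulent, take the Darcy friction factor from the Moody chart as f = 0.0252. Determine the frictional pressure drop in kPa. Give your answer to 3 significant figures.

ΔP ≈ 0.0273 kPa

Reynolds number Re = ρVD/μ = 0.616 · 1.58 · 0.242 / 1.02e-05 = 2.309e+04.
Re > 4000 → turbulent; use the Moody-chart value f = 0.0252.
Total minor-loss coefficient ΣK = 1·0.28 + 1·1.8 + 1·0.47 = 2.55.
ΔP = [f·L/D + ΣK]·(ρV²/2) = [0.0252·316/0.242 + 2.55]·(0.616·1.58²/2) = [32.91 + 2.55]·0.7689 = 27.26 Pa.
ΔP = 27.26 Pa = 0.0273 kPa.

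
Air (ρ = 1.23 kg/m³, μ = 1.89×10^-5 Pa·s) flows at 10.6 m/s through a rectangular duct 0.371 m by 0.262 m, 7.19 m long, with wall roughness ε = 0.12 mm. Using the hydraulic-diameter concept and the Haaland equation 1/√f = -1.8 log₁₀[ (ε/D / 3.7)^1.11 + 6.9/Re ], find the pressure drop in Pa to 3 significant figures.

Hydraulic diameter D_h = 4A/P = 4·(0.371·0.262)/(2·(0.371+0.262)) = 0.3888/1.266 = 0.3071 m.
Re = ρVD_h/μ = 1.23·10.6·0.3071/1.89e-05 = 2.119e+05.
ε/D_h = 0.00012/0.3071 = 0.000391; Haaland gives 1/√f = -1.8 log₁₀[3.86e-05+3.26e-05] = 7.466, so f = 0.01794.
ΔP = f(L/D_h)(ρV²/2) = 0.01794·7.19/0.3071·69.1 = 29.02 Pa.

ΔP ≈ 29.0 Pa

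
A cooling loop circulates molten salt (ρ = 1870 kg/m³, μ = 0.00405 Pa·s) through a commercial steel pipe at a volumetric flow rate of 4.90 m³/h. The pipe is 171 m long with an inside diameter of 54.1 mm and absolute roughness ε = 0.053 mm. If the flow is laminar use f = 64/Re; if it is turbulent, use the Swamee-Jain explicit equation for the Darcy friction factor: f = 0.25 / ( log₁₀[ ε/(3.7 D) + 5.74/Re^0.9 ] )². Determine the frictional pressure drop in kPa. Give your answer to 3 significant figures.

ΔP ≈ 30.9 kPa

Q = 4.90 m³/h = 4.90/3600 = 0.001361 m³/s.
Cross-sectional area A = πD²/4 = π(0.0541)²/4 = 0.002299 m²; mean velocity V = Q/A = 0.001361/0.002299 = 0.5921 m/s.
Reynolds number Re = ρVD/μ = 1870 · 0.5921 · 0.0541 / 0.00405 = 1.479e+04.
Re > 4000 → turbulent. Relative roughness ε/D = 5.3e-05/0.0541 = 0.00098. Swamee-Jain: f = 0.25/(log₁₀[0.00098/3.7 + 5.74/1.479e+04^0.9])² = 0.25/(log₁₀[0.000265 + 0.00101])² = 0.25/(-2.893)² = 0.02986.
Darcy-Weisbach: ΔP = f(L/D)(ρV²/2) = 0.02986·(171/0.0541)·(1870·0.5921²/2) = 0.02986·3161·327.8 = 3.094e+04 Pa.
ΔP = 3.094e+04 Pa = 30.9 kPa.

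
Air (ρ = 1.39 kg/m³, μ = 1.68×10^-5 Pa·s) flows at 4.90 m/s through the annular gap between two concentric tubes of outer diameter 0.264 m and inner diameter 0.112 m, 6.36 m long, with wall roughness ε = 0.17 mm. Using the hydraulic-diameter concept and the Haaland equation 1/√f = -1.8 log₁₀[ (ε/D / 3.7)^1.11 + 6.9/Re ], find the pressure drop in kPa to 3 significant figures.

ΔP ≈ 0.0164 kPa

Hydraulic diameter D_h = 4A/P = D_o - D_i = 0.264 - 0.112 = 0.152 m.
Re = ρVD_h/μ = 1.39·4.9·0.152/1.68e-05 = 6.162e+04.
ε/D_h = 0.00017/0.152 = 0.00112; Haaland gives 1/√f = -1.8 log₁₀[0.000124+0.000112] = 6.529, so f = 0.02346.
ΔP = f(L/D_h)(ρV²/2) = 0.02346·6.36/0.152·16.69 = 16.38 Pa.
ΔP = 0.0164 kPa.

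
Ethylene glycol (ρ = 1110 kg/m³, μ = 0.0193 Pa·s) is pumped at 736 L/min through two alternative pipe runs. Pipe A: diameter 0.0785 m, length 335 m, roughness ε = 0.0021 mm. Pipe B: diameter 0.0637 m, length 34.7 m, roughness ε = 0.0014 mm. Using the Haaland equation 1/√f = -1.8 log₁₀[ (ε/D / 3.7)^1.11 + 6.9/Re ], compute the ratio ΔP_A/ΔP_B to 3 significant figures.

Pipe A: V = Q/A = 0.01227/0.00484 = 2.535 m/s; Re = 1.144e+04; ε/D = 2.68e-05; Haaland → f = 0.0298; ΔP_A = f(L/D)(ρV²/2) = 4.534e+05 Pa.
Pipe B: V = Q/A = 0.01227/0.003187 = 3.849 m/s; Re = 1.41e+04; ε/D = 2.2e-05; Haaland → f = 0.02819; ΔP_B = f(L/D)(ρV²/2) = 1.263e+05 Pa.
ΔP_A/ΔP_B = 4.534e+05/1.263e+05 = 3.59.

ΔP_A/ΔP_B ≈ 3.59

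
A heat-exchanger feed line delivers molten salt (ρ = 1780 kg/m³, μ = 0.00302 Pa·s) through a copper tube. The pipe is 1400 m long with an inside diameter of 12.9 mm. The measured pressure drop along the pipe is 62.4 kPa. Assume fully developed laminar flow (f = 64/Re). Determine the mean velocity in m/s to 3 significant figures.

For laminar flow, f = 64/Re with Re = ρVD/μ, so Darcy-Weisbach reduces to ΔP = 32μLV/D². Solving for V: V = ΔP·D²/(32μL) = 6.24e+04·(0.0129)²/(32·0.00302·1400) = 0.07675 m/s.
Check: Re = ρVD/μ = 1780·0.07675·0.0129/0.00302 = 583.6 < 2300, so the laminar assumption holds.

V ≈ 0.0768 m/s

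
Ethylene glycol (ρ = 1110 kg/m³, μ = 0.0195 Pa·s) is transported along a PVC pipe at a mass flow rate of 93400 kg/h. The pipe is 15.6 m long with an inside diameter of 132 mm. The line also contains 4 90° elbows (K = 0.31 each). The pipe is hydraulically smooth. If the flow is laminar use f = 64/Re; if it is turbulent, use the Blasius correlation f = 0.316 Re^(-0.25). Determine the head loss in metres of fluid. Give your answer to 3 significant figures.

ṁ = 93400 kg/h = 93400/3600 = 25.94 kg/s.
A = πD²/4 = π(0.132)²/4 = 0.01368 m²; mean velocity V = ṁ/(ρA) = 25.94/(1110 · 0.01368) = 1.708 m/s.
Reynolds number Re = ρVD/μ = 1110 · 1.708 · 0.132 / 0.0195 = 1.283e+04.
Re > 4000 → turbulent. Smooth-pipe (Blasius): f = 0.316 Re^(-0.25) = 0.316/(1.283e+04)^0.25 = 0.02969.
Total minor-loss coefficient ΣK = 4·0.31 = 1.24.
ΔP = [f·L/D + ΣK]·(ρV²/2) = [0.02969·15.6/0.132 + 1.24]·(1110·1.708²/2) = [3.509 + 1.24]·1619 = 7688 Pa.
Head loss h_f = ΔP/(ρg) = 7688/(1110·9.81) = 0.706 m.

h_f ≈ 0.706 m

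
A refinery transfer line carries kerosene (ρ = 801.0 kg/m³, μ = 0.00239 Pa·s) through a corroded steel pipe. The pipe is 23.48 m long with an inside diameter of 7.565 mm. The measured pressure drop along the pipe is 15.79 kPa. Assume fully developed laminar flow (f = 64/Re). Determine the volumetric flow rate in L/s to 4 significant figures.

For laminar flow, f = 64/Re with Re = ρVD/μ, so Darcy-Weisbach reduces to ΔP = 32μLV/D². Solving for V: V = ΔP·D²/(32μL) = 1.579e+04·(0.007565)²/(32·0.00239·23.48) = 0.5032 m/s.
Check: Re = ρVD/μ = 801·0.5032·0.007565/0.00239 = 1276 < 2300, so the laminar assumption holds.
Q = V·A = 0.5032·(π/4·0.007565²) = 2.262e-05 m³/s = 0.02262 L/s.

Q ≈ 0.02262 L/s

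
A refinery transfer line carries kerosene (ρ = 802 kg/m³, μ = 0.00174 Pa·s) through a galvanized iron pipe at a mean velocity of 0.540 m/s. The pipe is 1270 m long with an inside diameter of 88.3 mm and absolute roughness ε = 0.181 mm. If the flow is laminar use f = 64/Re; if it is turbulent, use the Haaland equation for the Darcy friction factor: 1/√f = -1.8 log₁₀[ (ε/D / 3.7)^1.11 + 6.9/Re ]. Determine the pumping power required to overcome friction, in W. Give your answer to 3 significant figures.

Reynolds number Re = ρVD/μ = 802 · 0.54 · 0.0883 / 0.00174 = 2.198e+04.
Re > 4000 → turbulent. Relative roughness ε/D = 0.000181/0.0883 = 0.00205. Haaland: 1/√f = -1.8 log₁₀[(0.00205/3.7)^1.11 + 6.9/2.198e+04] = -1.8 log₁₀[0.000243 + 0.000314] = 5.858, so f = 0.02914.
Darcy-Weisbach: ΔP = f(L/D)(ρV²/2) = 0.02914·(1270/0.0883)·(802·0.54²/2) = 0.02914·1.438e+04·116.9 = 4.901e+04 Pa.
Q = V·A = 0.54·0.006124 = 0.003307 m³/s.
Pumping power P = QΔP = 0.003307·4.901e+04 = 162.1 W = 162 W.

P ≈ 162 W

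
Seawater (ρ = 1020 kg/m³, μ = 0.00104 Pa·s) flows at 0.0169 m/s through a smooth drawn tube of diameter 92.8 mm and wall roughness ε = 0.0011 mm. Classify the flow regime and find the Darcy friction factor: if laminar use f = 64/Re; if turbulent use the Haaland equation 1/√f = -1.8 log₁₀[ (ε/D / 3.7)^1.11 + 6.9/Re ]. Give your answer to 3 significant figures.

Re = ρVD/μ = 1020·0.0169·0.0928/0.00104 = 1538.
Re < 2300 → laminar, so f = 64/Re = 0.04161 (roughness is irrelevant in laminar flow).

f ≈ 0.0416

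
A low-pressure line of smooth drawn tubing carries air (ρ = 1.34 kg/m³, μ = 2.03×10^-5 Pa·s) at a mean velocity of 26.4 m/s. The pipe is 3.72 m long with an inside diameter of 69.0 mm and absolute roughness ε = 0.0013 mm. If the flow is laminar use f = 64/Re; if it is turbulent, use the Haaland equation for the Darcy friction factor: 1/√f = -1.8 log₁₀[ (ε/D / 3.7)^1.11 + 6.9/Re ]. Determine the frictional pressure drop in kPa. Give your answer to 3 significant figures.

ΔP ≈ 0.434 kPa

Reynolds number Re = ρVD/μ = 1.34 · 26.4 · 0.069 / 2.03e-05 = 1.202e+05.
Re > 4000 → turbulent. Relative roughness ε/D = 1.3e-06/0.069 = 1.88e-05. Haaland: 1/√f = -1.8 log₁₀[(1.88e-05/3.7)^1.11 + 6.9/1.202e+05] = -1.8 log₁₀[1.33e-06 + 5.74e-05] = 7.616, so f = 0.01724.
Darcy-Weisbach: ΔP = f(L/D)(ρV²/2) = 0.01724·(3.72/0.069)·(1.34·26.4²/2) = 0.01724·53.91·467 = 434 Pa.
ΔP = 434 Pa = 0.434 kPa.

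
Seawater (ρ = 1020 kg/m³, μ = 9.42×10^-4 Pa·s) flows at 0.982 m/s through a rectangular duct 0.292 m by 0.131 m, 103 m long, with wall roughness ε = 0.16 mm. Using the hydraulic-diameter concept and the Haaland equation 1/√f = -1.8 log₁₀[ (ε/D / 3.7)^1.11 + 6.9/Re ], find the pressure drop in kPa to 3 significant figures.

Hydraulic diameter D_h = 4A/P = 4·(0.292·0.131)/(2·(0.292+0.131)) = 0.153/0.846 = 0.1809 m.
Re = ρVD_h/μ = 1020·0.982·0.1809/0.000942 = 1.923e+05.
ε/D_h = 0.00016/0.1809 = 0.000885; Haaland gives 1/√f = -1.8 log₁₀[9.55e-05+3.59e-05] = 6.986, so f = 0.02049.
ΔP = f(L/D_h)(ρV²/2) = 0.02049·103/0.1809·491.8 = 5738 Pa.
ΔP = 5.74 kPa.

ΔP ≈ 5.74 kPa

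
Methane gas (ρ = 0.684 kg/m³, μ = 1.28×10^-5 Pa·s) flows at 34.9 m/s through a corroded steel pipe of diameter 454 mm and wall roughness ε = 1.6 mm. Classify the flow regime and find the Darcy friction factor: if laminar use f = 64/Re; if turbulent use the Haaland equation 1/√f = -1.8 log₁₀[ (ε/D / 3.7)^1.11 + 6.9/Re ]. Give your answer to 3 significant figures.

Re = ρVD/μ = 0.684·34.9·0.454/1.28e-05 = 8.467e+05.
Re > 4000 → turbulent. ε/D = 0.0016/0.454 = 0.00352; Haaland: 1/√f = -1.8 log₁₀[0.000443 + 8.15e-06] = 6.022, so f = 0.02758.

f ≈ 0.0276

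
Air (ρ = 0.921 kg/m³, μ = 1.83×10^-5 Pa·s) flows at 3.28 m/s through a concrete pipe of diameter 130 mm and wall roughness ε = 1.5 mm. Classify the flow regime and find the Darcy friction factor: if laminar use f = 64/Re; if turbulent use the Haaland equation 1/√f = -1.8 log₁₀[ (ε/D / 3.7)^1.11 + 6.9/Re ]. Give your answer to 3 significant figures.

f ≈ 0.0422

Re = ρVD/μ = 0.921·3.28·0.13/1.83e-05 = 2.146e+04.
Re > 4000 → turbulent. ε/D = 0.0015/0.13 = 0.0115; Haaland: 1/√f = -1.8 log₁₀[0.00165 + 0.000322] = 4.868, so f = 0.0422.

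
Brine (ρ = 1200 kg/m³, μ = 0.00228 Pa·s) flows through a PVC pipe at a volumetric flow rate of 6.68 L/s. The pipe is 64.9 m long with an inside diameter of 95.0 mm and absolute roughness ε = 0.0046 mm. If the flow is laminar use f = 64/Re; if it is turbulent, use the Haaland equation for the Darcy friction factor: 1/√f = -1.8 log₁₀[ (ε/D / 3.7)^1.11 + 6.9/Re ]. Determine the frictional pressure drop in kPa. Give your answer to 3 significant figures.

Q = 6.68 L/s = 6.68/1000 = 0.00668 m³/s.
Cross-sectional area A = πD²/4 = π(0.095)²/4 = 0.007088 m²; mean velocity V = Q/A = 0.00668/0.007088 = 0.9424 m/s.
Reynolds number Re = ρVD/μ = 1200 · 0.9424 · 0.095 / 0.00228 = 4.712e+04.
Re > 4000 → turbulent. Relative roughness ε/D = 4.6e-06/0.095 = 4.84e-05. Haaland: 1/√f = -1.8 log₁₀[(4.84e-05/3.7)^1.11 + 6.9/4.712e+04] = -1.8 log₁₀[3.8e-06 + 0.000146] = 6.882, so f = 0.02112.
Darcy-Weisbach: ΔP = f(L/D)(ρV²/2) = 0.02112·(64.9/0.095)·(1200·0.9424²/2) = 0.02112·683.2·532.9 = 7687 Pa.
ΔP = 7687 Pa = 7.69 kPa.

ΔP ≈ 7.69 kPa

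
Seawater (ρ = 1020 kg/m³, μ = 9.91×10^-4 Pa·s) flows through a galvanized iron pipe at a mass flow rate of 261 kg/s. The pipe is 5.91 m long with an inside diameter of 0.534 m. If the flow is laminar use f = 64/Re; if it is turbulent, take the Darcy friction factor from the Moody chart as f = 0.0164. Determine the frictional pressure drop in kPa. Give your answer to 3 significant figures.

ΔP ≈ 0.121 kPa

A = πD²/4 = π(0.534)²/4 = 0.224 m²; mean velocity V = ṁ/(ρA) = 261/(1020 · 0.224) = 1.143 m/s.
Reynolds number Re = ρVD/μ = 1020 · 1.143 · 0.534 / 0.000991 = 6.28e+05.
Re > 4000 → turbulent; use the Moody-chart value f = 0.0164.
Darcy-Weisbach: ΔP = f(L/D)(ρV²/2) = 0.0164·(5.91/0.534)·(1020·1.143²/2) = 0.0164·11.07·665.7 = 120.8 Pa.
ΔP = 120.8 Pa = 0.121 kPa.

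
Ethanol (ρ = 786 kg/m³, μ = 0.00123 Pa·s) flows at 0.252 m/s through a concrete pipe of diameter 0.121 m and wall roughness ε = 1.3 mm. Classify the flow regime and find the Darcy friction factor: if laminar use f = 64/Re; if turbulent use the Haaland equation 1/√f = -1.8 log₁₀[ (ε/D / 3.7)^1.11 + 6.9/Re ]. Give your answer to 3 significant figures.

f ≈ 0.0415

Re = ρVD/μ = 786·0.252·0.121/0.00123 = 1.949e+04.
Re > 4000 → turbulent. ε/D = 0.0013/0.121 = 0.0107; Haaland: 1/√f = -1.8 log₁₀[0.00153 + 0.000354] = 4.906, so f = 0.04155.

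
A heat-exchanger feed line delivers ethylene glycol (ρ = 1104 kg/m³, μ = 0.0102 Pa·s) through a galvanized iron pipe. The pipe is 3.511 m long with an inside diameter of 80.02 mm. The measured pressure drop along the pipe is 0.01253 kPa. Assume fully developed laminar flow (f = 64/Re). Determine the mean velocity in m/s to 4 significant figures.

For laminar flow, f = 64/Re with Re = ρVD/μ, so Darcy-Weisbach reduces to ΔP = 32μLV/D². Solving for V: V = ΔP·D²/(32μL) = 12.53·(0.08002)²/(32·0.0102·3.511) = 0.07001 m/s.
Check: Re = ρVD/μ = 1104·0.07001·0.08002/0.0102 = 606.4 < 2300, so the laminar assumption holds.

V ≈ 0.07001 m/s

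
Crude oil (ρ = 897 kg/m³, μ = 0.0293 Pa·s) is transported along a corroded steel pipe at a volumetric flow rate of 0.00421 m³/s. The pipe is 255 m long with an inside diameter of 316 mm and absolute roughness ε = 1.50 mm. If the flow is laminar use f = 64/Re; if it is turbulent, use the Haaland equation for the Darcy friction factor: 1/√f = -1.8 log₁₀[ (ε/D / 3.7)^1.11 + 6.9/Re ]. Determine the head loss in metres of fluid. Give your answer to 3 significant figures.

Cross-sectional area A = πD²/4 = π(0.316)²/4 = 0.07843 m²; mean velocity V = Q/A = 0.00421/0.07843 = 0.05368 m/s.
Reynolds number Re = ρVD/μ = 897 · 0.05368 · 0.316 / 0.0293 = 519.3.
Re < 2300 → laminar flow, so f = 64/Re = 64/519.3 = 0.1232 (the turbulent correlation is not needed).
Darcy-Weisbach: ΔP = f(L/D)(ρV²/2) = 0.1232·(255/0.316)·(897·0.05368²/2) = 0.1232·807·1.292 = 128.5 Pa.
Head loss h_f = ΔP/(ρg) = 128.5/(897·9.81) = 0.0146 m.

h_f ≈ 0.0146 m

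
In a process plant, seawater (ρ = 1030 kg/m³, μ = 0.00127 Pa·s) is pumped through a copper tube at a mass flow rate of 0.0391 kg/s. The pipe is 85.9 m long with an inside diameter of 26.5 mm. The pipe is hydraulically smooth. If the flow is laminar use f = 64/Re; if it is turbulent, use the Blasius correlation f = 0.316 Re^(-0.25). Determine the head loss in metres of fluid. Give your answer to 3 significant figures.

h_f ≈ 0.0339 m

A = πD²/4 = π(0.0265)²/4 = 0.0005515 m²; mean velocity V = ṁ/(ρA) = 0.0391/(1030 · 0.0005515) = 0.06883 m/s.
Reynolds number Re = ρVD/μ = 1030 · 0.06883 · 0.0265 / 0.00127 = 1479.
Re < 2300 → laminar flow, so f = 64/Re = 64/1479 = 0.04327 (the turbulent correlation is not needed).
Darcy-Weisbach: ΔP = f(L/D)(ρV²/2) = 0.04327·(85.9/0.0265)·(1030·0.06883²/2) = 0.04327·3242·2.44 = 342.1 Pa.
Head loss h_f = ΔP/(ρg) = 342.1/(1030·9.81) = 0.0339 m.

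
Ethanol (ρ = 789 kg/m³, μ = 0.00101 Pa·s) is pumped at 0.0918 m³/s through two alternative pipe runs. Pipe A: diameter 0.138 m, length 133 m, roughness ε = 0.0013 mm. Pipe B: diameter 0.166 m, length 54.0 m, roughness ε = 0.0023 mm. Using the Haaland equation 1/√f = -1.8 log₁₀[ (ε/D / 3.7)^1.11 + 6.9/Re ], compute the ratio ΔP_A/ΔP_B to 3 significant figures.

Pipe A: V = Q/A = 0.0918/0.01496 = 6.138 m/s; Re = 6.617e+05; ε/D = 9.42e-06; Haaland → f = 0.01256; ΔP_A = f(L/D)(ρV²/2) = 1.799e+05 Pa.
Pipe B: V = Q/A = 0.0918/0.02164 = 4.242 m/s; Re = 5.5e+05; ε/D = 1.39e-05; Haaland → f = 0.01301; ΔP_B = f(L/D)(ρV²/2) = 3.005e+04 Pa.
ΔP_A/ΔP_B = 1.799e+05/3.005e+04 = 5.99.

ΔP_A/ΔP_B ≈ 5.99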